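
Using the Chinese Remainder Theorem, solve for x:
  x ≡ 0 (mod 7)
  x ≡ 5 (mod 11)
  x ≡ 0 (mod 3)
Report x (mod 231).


Moduli 7, 11, 3 are pairwise coprime; by CRT there is a unique solution modulo M = 7 · 11 · 3 = 231.
Solve pairwise, accumulating the modulus:
  Start with x ≡ 0 (mod 7).
  Combine with x ≡ 5 (mod 11): since gcd(7, 11) = 1, we get a unique residue mod 77.
    Write x = 0 + 7·t and substitute into x ≡ 5 (mod 11): 7·t ≡ 5 − 0 = 5 (mod 11).
    The inverse of 7 mod 11 is 8 (since 7·8 = 56 = 5·11 + 1), so t ≡ 8·5 = 40 ≡ 7 (mod 11).
    Then x = 0 + 7·7 = 49, valid modulo lcm(7, 11) = 77: x ≡ 49 (mod 77).
  Combine with x ≡ 0 (mod 3): since gcd(77, 3) = 1, we get a unique residue mod 231.
    Write x = 49 + 77·t and substitute into x ≡ 0 (mod 3): 77·t ≡ 0 − 49 = -49 (mod 3).
    Reduce coefficients mod 3: 2·t ≡ 2 (mod 3).
    The inverse of 2 mod 3 is 2 (since 2·2 = 4 = 1·3 + 1), so t ≡ 2·2 = 4 ≡ 1 (mod 3).
    Then x = 49 + 77·1 = 126, valid modulo lcm(77, 3) = 231: x ≡ 126 (mod 231).
Verify: 126 mod 7 = 0 ✓, 126 mod 11 = 5 ✓, 126 mod 3 = 0 ✓.

x ≡ 126 (mod 231).


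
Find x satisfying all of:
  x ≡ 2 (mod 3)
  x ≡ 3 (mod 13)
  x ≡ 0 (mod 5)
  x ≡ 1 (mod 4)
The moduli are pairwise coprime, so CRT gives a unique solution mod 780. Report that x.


Product of moduli M = 3 · 13 · 5 · 4 = 780.
Merge one congruence at a time:
  Start: x ≡ 2 (mod 3).
  Combine with x ≡ 3 (mod 13); new modulus lcm = 39.
    Write x = 2 + 3·t and substitute into x ≡ 3 (mod 13): 3·t ≡ 3 − 2 = 1 (mod 13).
    The inverse of 3 mod 13 is 9 (since 3·9 = 27 = 2·13 + 1), so t ≡ 9·1 = 9 ≡ 9 (mod 13).
    Then x = 2 + 3·9 = 29, valid modulo lcm(3, 13) = 39: x ≡ 29 (mod 39).
  Combine with x ≡ 0 (mod 5); new modulus lcm = 195.
    Write x = 29 + 39·t and substitute into x ≡ 0 (mod 5): 39·t ≡ 0 − 29 = -29 (mod 5).
    Reduce coefficients mod 5: 4·t ≡ 1 (mod 5).
    The inverse of 4 mod 5 is 4 (since 4·4 = 16 = 3·5 + 1), so t ≡ 4·1 = 4 ≡ 4 (mod 5).
    Then x = 29 + 39·4 = 185, valid modulo lcm(39, 5) = 195: x ≡ 185 (mod 195).
  Combine with x ≡ 1 (mod 4); new modulus lcm = 780.
    Write x = 185 + 195·t and substitute into x ≡ 1 (mod 4): 195·t ≡ 1 − 185 = -184 (mod 4).
    Reduce coefficients mod 4: 3·t ≡ 0 (mod 4).
    The inverse of 3 mod 4 is 3 (since 3·3 = 9 = 2·4 + 1), so t ≡ 3·0 = 0 ≡ 0 (mod 4).
    Then x = 185 + 195·0 = 185, valid modulo lcm(195, 4) = 780: x ≡ 185 (mod 780).
Verify against each original: 185 mod 3 = 2, 185 mod 13 = 3, 185 mod 5 = 0, 185 mod 4 = 1.

x ≡ 185 (mod 780).


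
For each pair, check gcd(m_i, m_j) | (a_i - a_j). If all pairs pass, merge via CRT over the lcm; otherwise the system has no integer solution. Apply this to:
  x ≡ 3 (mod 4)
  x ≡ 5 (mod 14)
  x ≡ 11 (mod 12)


Moduli 4, 14, 12 are not pairwise coprime, so CRT works modulo lcm(m_i) when all pairwise compatibility conditions hold.
Pairwise compatibility: gcd(m_i, m_j) must divide a_i - a_j for every pair.
Merge one congruence at a time:
  Start: x ≡ 3 (mod 4).
  Combine with x ≡ 5 (mod 14): gcd(4, 14) = 2; 5 - 3 = 2, which IS divisible by 2, so compatible.
    Write x = 3 + 4·t and substitute into x ≡ 5 (mod 14): 4·t ≡ 5 − 3 = 2 (mod 14).
    Divide the congruence (and modulus) by g = 2: 2·t ≡ 1 (mod 7).
    The inverse of 2 mod 7 is 4 (since 2·4 = 8 = 1·7 + 1), so t ≡ 4·1 = 4 ≡ 4 (mod 7).
    Then x = 3 + 4·4 = 19, valid modulo lcm(4, 14) = 28: x ≡ 19 (mod 28).
  Combine with x ≡ 11 (mod 12): gcd(28, 12) = 4; 11 - 19 = -8, which IS divisible by 4, so compatible.
    Write x = 19 + 28·t and substitute into x ≡ 11 (mod 12): 28·t ≡ 11 − 19 = -8 (mod 12).
    Divide the congruence (and modulus) by g = 4: 7·t ≡ -2 (mod 3).
    Reduce coefficients mod 3: 1·t ≡ 1 (mod 3).
    So t ≡ 1 (mod 3).
    Then x = 19 + 28·1 = 47, valid modulo lcm(28, 12) = 84: x ≡ 47 (mod 84).
Verify: 47 mod 4 = 3, 47 mod 14 = 5, 47 mod 12 = 11.

x ≡ 47 (mod 84).


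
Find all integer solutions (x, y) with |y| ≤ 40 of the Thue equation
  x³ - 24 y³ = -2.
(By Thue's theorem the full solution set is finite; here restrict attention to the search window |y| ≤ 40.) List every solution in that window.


The equation is x³ - 24y³ = -2. For fixed y, x³ = 24·y³ − 2, so a solution requires the RHS to be a perfect cube.
Strategy: iterate y from -40 to 40, compute RHS = 24·y³ − 2, and check whether it is a (positive or negative) perfect cube.
Check small values of y:
  y = 0: RHS = -2 is not a perfect cube.
  y = 1: RHS = 22 is not a perfect cube.
  y = -1: RHS = -26 is not a perfect cube.
  y = 2: RHS = 190 is not a perfect cube.
  y = -2: RHS = -194 is not a perfect cube.
  y = 3: RHS = 646 is not a perfect cube.
  y = -3: RHS = -650 is not a perfect cube.
Continuing the search up to |y| = 40 finds no solutions either.
No (x, y) in the scanned range satisfies the equation.

No integer solutions with |y| ≤ 40.


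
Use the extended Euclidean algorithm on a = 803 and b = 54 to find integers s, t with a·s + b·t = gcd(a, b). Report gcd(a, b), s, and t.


Euclidean algorithm on (803, 54) — divide until remainder is 0:
  803 = 14 · 54 + 47
  54 = 1 · 47 + 7
  47 = 6 · 7 + 5
  7 = 1 · 5 + 2
  5 = 2 · 2 + 1
  2 = 2 · 1 + 0
gcd(803, 54) = 1.
Track Bezout coefficients alongside the remainders: start with r₀ = 803 = a·1 + b·0 (s = 1, t = 0) and r₁ = 54 = a·0 + b·1 (s = 0, t = 1); each new remainder r_{k+1} = r_{k-1} − q_k·r_k inherits s_{k+1} = s_{k-1} − q_k·s_k, t_{k+1} = t_{k-1} − q_k·t_k, so r_k = a·s_k + b·t_k at every step:
  q = 14: r = 47, s = 1 − 14·0 = 1, t = 0 − 14·1 = -14  (check: 803·1 + 54·(-14) = 47)
  q = 1: r = 7, s = 0 − 1·1 = -1, t = 1 − 1·(-14) = 15  (check: 803·(-1) + 54·15 = 7)
  q = 6: r = 5, s = 1 − 6·(-1) = 7, t = -14 − 6·15 = -104  (check: 803·7 + 54·(-104) = 5)
  q = 1: r = 2, s = -1 − 1·7 = -8, t = 15 − 1·(-104) = 119  (check: 803·(-8) + 54·119 = 2)
  q = 2: r = 1, s = 7 − 2·(-8) = 23, t = -104 − 2·119 = -342  (check: 803·23 + 54·(-342) = 1)
The row with r = 1 (the gcd) gives the Bezout coefficients s = 23, t = -342.
Result: 803 · (23) + 54 · (-342) = 1.

gcd(803, 54) = 1; s = 23, t = -342 (check: 803·23 + 54·(-342) = 1).


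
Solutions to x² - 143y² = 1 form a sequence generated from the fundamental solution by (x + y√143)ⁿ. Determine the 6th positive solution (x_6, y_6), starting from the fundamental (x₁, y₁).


Step 1: Find the fundamental solution (x₁, y₁) of x² - 143y² = 1.
  Expand √143 as a continued fraction. a₀ = ⌊√143⌋ = 11; iterate m_{k+1} = d_k·a_k − m_k, d_{k+1} = (143 − m_{k+1}²)/d_k, a_{k+1} = ⌊(a₀ + m_{k+1})/d_{k+1}⌋ (starting m₀ = 0, d₀ = 1), with convergents p_k = a_k·p_{k-1} + p_{k-2}, q_k = a_k·q_{k-1} + q_{k-2} (p₋₁ = 1, q₋₁ = 0):
  k = 0: a₀ = 11; p₀/q₀ = 11/1; p₀² − 143·q₀² = 121 − 143 = -22.
  k = 1: m = 11, d = 22, a = ⌊(11 + 11)/22⌋ = 1; p/q = (1·11 + 1)/(1·1 + 0) = 12/1; p² − 143·q² = 144 − 143 = 1.
  The first convergent with p² − 143·q² = 1 gives the fundamental solution (x₁, y₁) = (12, 1).
Step 2: Apply the recurrence (x_{n+1}, y_{n+1}) = (x₁x_n + 143y₁y_n, x₁y_n + y₁x_n) repeatedly.
  From (x_1, y_1) = (12, 1): x_2 = 12·12 + 143·1·1 = 287; y_2 = 12·1 + 1·12 = 24.
  From (x_2, y_2) = (287, 24): x_3 = 12·287 + 143·1·24 = 6876; y_3 = 12·24 + 1·287 = 575.
  From (x_3, y_3) = (6876, 575): x_4 = 12·6876 + 143·1·575 = 164737; y_4 = 12·575 + 1·6876 = 13776.
  From (x_4, y_4) = (164737, 13776): x_5 = 12·164737 + 143·1·13776 = 3946812; y_5 = 12·13776 + 1·164737 = 330049.
  From (x_5, y_5) = (3946812, 330049): x_6 = 12·3946812 + 143·1·330049 = 94558751; y_6 = 12·330049 + 1·3946812 = 7907400.
Step 3: Verify x_6² - 143·y_6² = 8941357390680001 - 8941357390680000 = 1 (should be 1). ✓

(x_1, y_1) = (12, 1); (x_6, y_6) = (94558751, 7907400).


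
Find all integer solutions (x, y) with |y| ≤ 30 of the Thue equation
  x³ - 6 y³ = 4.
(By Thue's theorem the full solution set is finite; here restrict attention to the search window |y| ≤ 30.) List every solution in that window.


The equation is x³ - 6y³ = 4. For fixed y, x³ = 6·y³ + 4, so a solution requires the RHS to be a perfect cube.
Strategy: iterate y from -30 to 30, compute RHS = 6·y³ + 4, and check whether it is a (positive or negative) perfect cube.
Check small values of y:
  y = 0: RHS = 4 is not a perfect cube.
  y = 1: RHS = 10 is not a perfect cube.
  y = -1: RHS = -2 is not a perfect cube.
  y = 2: RHS = 52 is not a perfect cube.
  y = -2: RHS = -44 is not a perfect cube.
  y = 3: RHS = 166 is not a perfect cube.
  y = -3: RHS = -158 is not a perfect cube.
Continuing the search up to |y| = 30 finds no solutions either.
No (x, y) in the scanned range satisfies the equation.

No integer solutions with |y| ≤ 30.


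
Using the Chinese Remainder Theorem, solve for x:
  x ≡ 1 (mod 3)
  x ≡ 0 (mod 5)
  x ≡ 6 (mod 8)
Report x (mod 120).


Moduli 3, 5, 8 are pairwise coprime; by CRT there is a unique solution modulo M = 3 · 5 · 8 = 120.
Solve pairwise, accumulating the modulus:
  Start with x ≡ 1 (mod 3).
  Combine with x ≡ 0 (mod 5): since gcd(3, 5) = 1, we get a unique residue mod 15.
    Write x = 1 + 3·t and substitute into x ≡ 0 (mod 5): 3·t ≡ 0 − 1 = -1 (mod 5).
    Reduce coefficients mod 5: 3·t ≡ 4 (mod 5).
    The inverse of 3 mod 5 is 2 (since 3·2 = 6 = 1·5 + 1), so t ≡ 2·4 = 8 ≡ 3 (mod 5).
    Then x = 1 + 3·3 = 10, valid modulo lcm(3, 5) = 15: x ≡ 10 (mod 15).
  Combine with x ≡ 6 (mod 8): since gcd(15, 8) = 1, we get a unique residue mod 120.
    Write x = 10 + 15·t and substitute into x ≡ 6 (mod 8): 15·t ≡ 6 − 10 = -4 (mod 8).
    Reduce coefficients mod 8: 7·t ≡ 4 (mod 8).
    The inverse of 7 mod 8 is 7 (since 7·7 = 49 = 6·8 + 1), so t ≡ 7·4 = 28 ≡ 4 (mod 8).
    Then x = 10 + 15·4 = 70, valid modulo lcm(15, 8) = 120: x ≡ 70 (mod 120).
Verify: 70 mod 3 = 1 ✓, 70 mod 5 = 0 ✓, 70 mod 8 = 6 ✓.

x ≡ 70 (mod 120).


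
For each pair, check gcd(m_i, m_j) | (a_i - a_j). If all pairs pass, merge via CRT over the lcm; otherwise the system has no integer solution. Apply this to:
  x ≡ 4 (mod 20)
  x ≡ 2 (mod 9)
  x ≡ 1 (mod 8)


Moduli 20, 9, 8 are not pairwise coprime, so CRT works modulo lcm(m_i) when all pairwise compatibility conditions hold.
Pairwise compatibility: gcd(m_i, m_j) must divide a_i - a_j for every pair.
Merge one congruence at a time:
  Start: x ≡ 4 (mod 20).
  Combine with x ≡ 2 (mod 9): gcd(20, 9) = 1; 2 - 4 = -2, which IS divisible by 1, so compatible.
    Write x = 4 + 20·t and substitute into x ≡ 2 (mod 9): 20·t ≡ 2 − 4 = -2 (mod 9).
    Reduce coefficients mod 9: 2·t ≡ 7 (mod 9).
    The inverse of 2 mod 9 is 5 (since 2·5 = 10 = 1·9 + 1), so t ≡ 5·7 = 35 ≡ 8 (mod 9).
    Then x = 4 + 20·8 = 164, valid modulo lcm(20, 9) = 180: x ≡ 164 (mod 180).
  Combine with x ≡ 1 (mod 8): gcd(180, 8) = 4, and 1 - 164 = -163 is NOT divisible by 4.
    ⇒ system is inconsistent (no integer solution).

No solution (the system is inconsistent).


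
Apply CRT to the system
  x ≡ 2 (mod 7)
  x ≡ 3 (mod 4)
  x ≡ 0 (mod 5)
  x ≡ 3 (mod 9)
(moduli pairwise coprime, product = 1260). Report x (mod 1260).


Product of moduli M = 7 · 4 · 5 · 9 = 1260.
Merge one congruence at a time:
  Start: x ≡ 2 (mod 7).
  Combine with x ≡ 3 (mod 4); new modulus lcm = 28.
    Write x = 2 + 7·t and substitute into x ≡ 3 (mod 4): 7·t ≡ 3 − 2 = 1 (mod 4).
    Reduce coefficients mod 4: 3·t ≡ 1 (mod 4).
    The inverse of 3 mod 4 is 3 (since 3·3 = 9 = 2·4 + 1), so t ≡ 3·1 = 3 ≡ 3 (mod 4).
    Then x = 2 + 7·3 = 23, valid modulo lcm(7, 4) = 28: x ≡ 23 (mod 28).
  Combine with x ≡ 0 (mod 5); new modulus lcm = 140.
    Write x = 23 + 28·t and substitute into x ≡ 0 (mod 5): 28·t ≡ 0 − 23 = -23 (mod 5).
    Reduce coefficients mod 5: 3·t ≡ 2 (mod 5).
    The inverse of 3 mod 5 is 2 (since 3·2 = 6 = 1·5 + 1), so t ≡ 2·2 = 4 ≡ 4 (mod 5).
    Then x = 23 + 28·4 = 135, valid modulo lcm(28, 5) = 140: x ≡ 135 (mod 140).
  Combine with x ≡ 3 (mod 9); new modulus lcm = 1260.
    Write x = 135 + 140·t and substitute into x ≡ 3 (mod 9): 140·t ≡ 3 − 135 = -132 (mod 9).
    Reduce coefficients mod 9: 5·t ≡ 3 (mod 9).
    The inverse of 5 mod 9 is 2 (since 5·2 = 10 = 1·9 + 1), so t ≡ 2·3 = 6 ≡ 6 (mod 9).
    Then x = 135 + 140·6 = 975, valid modulo lcm(140, 9) = 1260: x ≡ 975 (mod 1260).
Verify against each original: 975 mod 7 = 2, 975 mod 4 = 3, 975 mod 5 = 0, 975 mod 9 = 3.

x ≡ 975 (mod 1260).


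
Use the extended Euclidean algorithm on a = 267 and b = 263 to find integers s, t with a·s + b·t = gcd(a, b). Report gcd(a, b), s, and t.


Euclidean algorithm on (267, 263) — divide until remainder is 0:
  267 = 1 · 263 + 4
  263 = 65 · 4 + 3
  4 = 1 · 3 + 1
  3 = 3 · 1 + 0
gcd(267, 263) = 1.
Track Bezout coefficients alongside the remainders: start with r₀ = 267 = a·1 + b·0 (s = 1, t = 0) and r₁ = 263 = a·0 + b·1 (s = 0, t = 1); each new remainder r_{k+1} = r_{k-1} − q_k·r_k inherits s_{k+1} = s_{k-1} − q_k·s_k, t_{k+1} = t_{k-1} − q_k·t_k, so r_k = a·s_k + b·t_k at every step:
  q = 1: r = 4, s = 1 − 1·0 = 1, t = 0 − 1·1 = -1  (check: 267·1 + 263·(-1) = 4)
  q = 65: r = 3, s = 0 − 65·1 = -65, t = 1 − 65·(-1) = 66  (check: 267·(-65) + 263·66 = 3)
  q = 1: r = 1, s = 1 − 1·(-65) = 66, t = -1 − 1·66 = -67  (check: 267·66 + 263·(-67) = 1)
The row with r = 1 (the gcd) gives the Bezout coefficients s = 66, t = -67.
Result: 267 · (66) + 263 · (-67) = 1.

gcd(267, 263) = 1; s = 66, t = -67 (check: 267·66 + 263·(-67) = 1).


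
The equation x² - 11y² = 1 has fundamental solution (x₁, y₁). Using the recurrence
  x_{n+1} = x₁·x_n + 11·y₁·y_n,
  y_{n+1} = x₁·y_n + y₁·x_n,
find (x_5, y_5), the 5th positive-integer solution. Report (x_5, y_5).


Step 1: Find the fundamental solution (x₁, y₁) of x² - 11y² = 1.
  Expand √11 as a continued fraction. a₀ = ⌊√11⌋ = 3; iterate m_{k+1} = d_k·a_k − m_k, d_{k+1} = (11 − m_{k+1}²)/d_k, a_{k+1} = ⌊(a₀ + m_{k+1})/d_{k+1}⌋ (starting m₀ = 0, d₀ = 1), with convergents p_k = a_k·p_{k-1} + p_{k-2}, q_k = a_k·q_{k-1} + q_{k-2} (p₋₁ = 1, q₋₁ = 0):
  k = 0: a₀ = 3; p₀/q₀ = 3/1; p₀² − 11·q₀² = 9 − 11 = -2.
  k = 1: m = 3, d = 2, a = ⌊(3 + 3)/2⌋ = 3; p/q = (3·3 + 1)/(3·1 + 0) = 10/3; p² − 11·q² = 100 − 99 = 1.
  The first convergent with p² − 11·q² = 1 gives the fundamental solution (x₁, y₁) = (10, 3).
Step 2: Apply the recurrence (x_{n+1}, y_{n+1}) = (x₁x_n + 11y₁y_n, x₁y_n + y₁x_n) repeatedly.
  From (x_1, y_1) = (10, 3): x_2 = 10·10 + 11·3·3 = 199; y_2 = 10·3 + 3·10 = 60.
  From (x_2, y_2) = (199, 60): x_3 = 10·199 + 11·3·60 = 3970; y_3 = 10·60 + 3·199 = 1197.
  From (x_3, y_3) = (3970, 1197): x_4 = 10·3970 + 11·3·1197 = 79201; y_4 = 10·1197 + 3·3970 = 23880.
  From (x_4, y_4) = (79201, 23880): x_5 = 10·79201 + 11·3·23880 = 1580050; y_5 = 10·23880 + 3·79201 = 476403.
Step 3: Verify x_5² - 11·y_5² = 2496558002500 - 2496558002499 = 1 (should be 1). ✓

(x_1, y_1) = (10, 3); (x_5, y_5) = (1580050, 476403).


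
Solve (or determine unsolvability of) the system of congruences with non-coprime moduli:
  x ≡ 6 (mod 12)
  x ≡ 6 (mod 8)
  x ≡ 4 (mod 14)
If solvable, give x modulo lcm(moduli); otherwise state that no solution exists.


Moduli 12, 8, 14 are not pairwise coprime, so CRT works modulo lcm(m_i) when all pairwise compatibility conditions hold.
Pairwise compatibility: gcd(m_i, m_j) must divide a_i - a_j for every pair.
Merge one congruence at a time:
  Start: x ≡ 6 (mod 12).
  Combine with x ≡ 6 (mod 8): gcd(12, 8) = 4; 6 - 6 = 0, which IS divisible by 4, so compatible.
    Write x = 6 + 12·t and substitute into x ≡ 6 (mod 8): 12·t ≡ 6 − 6 = 0 (mod 8).
    Divide the congruence (and modulus) by g = 4: 3·t ≡ 0 (mod 2).
    Reduce coefficients mod 2: 1·t ≡ 0 (mod 2).
    So t ≡ 0 (mod 2).
    Then x = 6 + 12·0 = 6, valid modulo lcm(12, 8) = 24: x ≡ 6 (mod 24).
  Combine with x ≡ 4 (mod 14): gcd(24, 14) = 2; 4 - 6 = -2, which IS divisible by 2, so compatible.
    Write x = 6 + 24·t and substitute into x ≡ 4 (mod 14): 24·t ≡ 4 − 6 = -2 (mod 14).
    Divide the congruence (and modulus) by g = 2: 12·t ≡ -1 (mod 7).
    Reduce coefficients mod 7: 5·t ≡ 6 (mod 7).
    The inverse of 5 mod 7 is 3 (since 5·3 = 15 = 2·7 + 1), so t ≡ 3·6 = 18 ≡ 4 (mod 7).
    Then x = 6 + 24·4 = 102, valid modulo lcm(24, 14) = 168: x ≡ 102 (mod 168).
Verify: 102 mod 12 = 6, 102 mod 8 = 6, 102 mod 14 = 4.

x ≡ 102 (mod 168).


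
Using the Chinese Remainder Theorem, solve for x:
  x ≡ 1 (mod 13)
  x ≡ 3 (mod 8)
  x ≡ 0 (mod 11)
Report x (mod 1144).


Moduli 13, 8, 11 are pairwise coprime; by CRT there is a unique solution modulo M = 13 · 8 · 11 = 1144.
Solve pairwise, accumulating the modulus:
  Start with x ≡ 1 (mod 13).
  Combine with x ≡ 3 (mod 8): since gcd(13, 8) = 1, we get a unique residue mod 104.
    Write x = 1 + 13·t and substitute into x ≡ 3 (mod 8): 13·t ≡ 3 − 1 = 2 (mod 8).
    Reduce coefficients mod 8: 5·t ≡ 2 (mod 8).
    The inverse of 5 mod 8 is 5 (since 5·5 = 25 = 3·8 + 1), so t ≡ 5·2 = 10 ≡ 2 (mod 8).
    Then x = 1 + 13·2 = 27, valid modulo lcm(13, 8) = 104: x ≡ 27 (mod 104).
  Combine with x ≡ 0 (mod 11): since gcd(104, 11) = 1, we get a unique residue mod 1144.
    Write x = 27 + 104·t and substitute into x ≡ 0 (mod 11): 104·t ≡ 0 − 27 = -27 (mod 11).
    Reduce coefficients mod 11: 5·t ≡ 6 (mod 11).
    The inverse of 5 mod 11 is 9 (since 5·9 = 45 = 4·11 + 1), so t ≡ 9·6 = 54 ≡ 10 (mod 11).
    Then x = 27 + 104·10 = 1067, valid modulo lcm(104, 11) = 1144: x ≡ 1067 (mod 1144).
Verify: 1067 mod 13 = 1 ✓, 1067 mod 8 = 3 ✓, 1067 mod 11 = 0 ✓.

x ≡ 1067 (mod 1144).


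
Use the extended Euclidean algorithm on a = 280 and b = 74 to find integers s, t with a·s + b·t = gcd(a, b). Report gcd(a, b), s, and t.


Euclidean algorithm on (280, 74) — divide until remainder is 0:
  280 = 3 · 74 + 58
  74 = 1 · 58 + 16
  58 = 3 · 16 + 10
  16 = 1 · 10 + 6
  10 = 1 · 6 + 4
  6 = 1 · 4 + 2
  4 = 2 · 2 + 0
gcd(280, 74) = 2.
Track Bezout coefficients alongside the remainders: start with r₀ = 280 = a·1 + b·0 (s = 1, t = 0) and r₁ = 74 = a·0 + b·1 (s = 0, t = 1); each new remainder r_{k+1} = r_{k-1} − q_k·r_k inherits s_{k+1} = s_{k-1} − q_k·s_k, t_{k+1} = t_{k-1} − q_k·t_k, so r_k = a·s_k + b·t_k at every step:
  q = 3: r = 58, s = 1 − 3·0 = 1, t = 0 − 3·1 = -3  (check: 280·1 + 74·(-3) = 58)
  q = 1: r = 16, s = 0 − 1·1 = -1, t = 1 − 1·(-3) = 4  (check: 280·(-1) + 74·4 = 16)
  q = 3: r = 10, s = 1 − 3·(-1) = 4, t = -3 − 3·4 = -15  (check: 280·4 + 74·(-15) = 10)
  q = 1: r = 6, s = -1 − 1·4 = -5, t = 4 − 1·(-15) = 19  (check: 280·(-5) + 74·19 = 6)
  q = 1: r = 4, s = 4 − 1·(-5) = 9, t = -15 − 1·19 = -34  (check: 280·9 + 74·(-34) = 4)
  q = 1: r = 2, s = -5 − 1·9 = -14, t = 19 − 1·(-34) = 53  (check: 280·(-14) + 74·53 = 2)
The row with r = 2 (the gcd) gives the Bezout coefficients s = -14, t = 53.
Result: 280 · (-14) + 74 · (53) = 2.

gcd(280, 74) = 2; s = -14, t = 53 (check: 280·(-14) + 74·53 = 2).


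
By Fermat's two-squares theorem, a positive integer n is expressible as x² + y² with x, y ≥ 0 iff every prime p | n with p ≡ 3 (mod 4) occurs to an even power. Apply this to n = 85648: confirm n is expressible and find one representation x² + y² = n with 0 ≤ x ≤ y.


Step 1: Factor n = 85648 = 2^4 · 53 · 101.
Step 2: Check the mod-4 condition on each prime factor: 2 = 2 (special); 53 ≡ 1 (mod 4), exponent 1; 101 ≡ 1 (mod 4), exponent 1.
All primes ≡ 3 (mod 4) appear to even exponent (or don't appear), so by the two-squares theorem n IS expressible as a sum of two squares.
Step 3: Build a representation. Group n = k² · m with k = 4 and m = 53 · 101 = 5353 (a product of primes ≡ 1 (mod 4)); a representation of m scales to one of n via (k·x)² + (k·y)² = k²(x² + y²). Each prime p ≡ 1 (mod 4) is itself a sum of two squares; find a² by testing p − a² for a perfect square:
  53: 53 − 1² = 52, 53 − 2² = 49 = 7² ⇒ 53 = 2² + 7².
  101: 101 − 1² = 100 = 10² ⇒ 101 = 1² + 10².
  Combine using the Brahmagupta–Fibonacci identity (a² + b²)(c² + d²) = (ac − bd)² + (ad + bc)² = (ac + bd)² + (ad − bc)²:
  53 · 101 = 5353: from (2² + 7²)(1² + 10²), take (2·1 − 7·10, 2·10 + 7·1) = (2 − 70, 20 + 7) = (-68, 27); dropping signs (only squares matter) gives (68, 27); check 68² + 27² = 4624 + 729 = 5353 ✓.
  Scale by k = 4: (4·68, 4·27) = (272, 108).
Step 4: Order so x ≤ y and verify: 108² + 272² = 11664 + 73984 = 85648 = n. ✓

n = 85648 = 108² + 272² (one valid representation with x ≤ y).


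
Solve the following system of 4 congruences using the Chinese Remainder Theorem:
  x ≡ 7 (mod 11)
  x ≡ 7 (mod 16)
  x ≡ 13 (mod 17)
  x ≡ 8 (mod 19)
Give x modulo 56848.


Product of moduli M = 11 · 16 · 17 · 19 = 56848.
Merge one congruence at a time:
  Start: x ≡ 7 (mod 11).
  Combine with x ≡ 7 (mod 16); new modulus lcm = 176.
    Write x = 7 + 11·t and substitute into x ≡ 7 (mod 16): 11·t ≡ 7 − 7 = 0 (mod 16).
    The inverse of 11 mod 16 is 3 (since 11·3 = 33 = 2·16 + 1), so t ≡ 3·0 = 0 ≡ 0 (mod 16).
    Then x = 7 + 11·0 = 7, valid modulo lcm(11, 16) = 176: x ≡ 7 (mod 176).
  Combine with x ≡ 13 (mod 17); new modulus lcm = 2992.
    Write x = 7 + 176·t and substitute into x ≡ 13 (mod 17): 176·t ≡ 13 − 7 = 6 (mod 17).
    Reduce coefficients mod 17: 6·t ≡ 6 (mod 17).
    The inverse of 6 mod 17 is 3 (since 6·3 = 18 = 1·17 + 1), so t ≡ 3·6 = 18 ≡ 1 (mod 17).
    Then x = 7 + 176·1 = 183, valid modulo lcm(176, 17) = 2992: x ≡ 183 (mod 2992).
  Combine with x ≡ 8 (mod 19); new modulus lcm = 56848.
    Write x = 183 + 2992·t and substitute into x ≡ 8 (mod 19): 2992·t ≡ 8 − 183 = -175 (mod 19).
    Reduce coefficients mod 19: 9·t ≡ 15 (mod 19).
    The inverse of 9 mod 19 is 17 (since 9·17 = 153 = 8·19 + 1), so t ≡ 17·15 = 255 ≡ 8 (mod 19).
    Then x = 183 + 2992·8 = 24119, valid modulo lcm(2992, 19) = 56848: x ≡ 24119 (mod 56848).
Verify against each original: 24119 mod 11 = 7, 24119 mod 16 = 7, 24119 mod 17 = 13, 24119 mod 19 = 8.

x ≡ 24119 (mod 56848).


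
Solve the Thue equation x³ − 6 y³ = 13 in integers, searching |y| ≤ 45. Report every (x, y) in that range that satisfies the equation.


The equation is x³ - 6y³ = 13. For fixed y, x³ = 6·y³ + 13, so a solution requires the RHS to be a perfect cube.
Strategy: iterate y from -45 to 45, compute RHS = 6·y³ + 13, and check whether it is a (positive or negative) perfect cube.
Check small values of y:
  y = 0: RHS = 13 is not a perfect cube.
  y = 1: RHS = 19 is not a perfect cube.
  y = -1: RHS = 7 is not a perfect cube.
  y = 2: RHS = 61 is not a perfect cube.
  y = -2: RHS = -35 is not a perfect cube.
  y = 3: RHS = 175 is not a perfect cube.
  y = -3: RHS = -149 is not a perfect cube.
Continuing the search up to |y| = 45 finds no solutions either.
No (x, y) in the scanned range satisfies the equation.

No integer solutions with |y| ≤ 45.


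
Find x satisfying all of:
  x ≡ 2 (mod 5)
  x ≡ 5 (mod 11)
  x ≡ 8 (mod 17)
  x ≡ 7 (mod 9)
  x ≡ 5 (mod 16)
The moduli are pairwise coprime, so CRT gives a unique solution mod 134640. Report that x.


Product of moduli M = 5 · 11 · 17 · 9 · 16 = 134640.
Merge one congruence at a time:
  Start: x ≡ 2 (mod 5).
  Combine with x ≡ 5 (mod 11); new modulus lcm = 55.
    Write x = 2 + 5·t and substitute into x ≡ 5 (mod 11): 5·t ≡ 5 − 2 = 3 (mod 11).
    The inverse of 5 mod 11 is 9 (since 5·9 = 45 = 4·11 + 1), so t ≡ 9·3 = 27 ≡ 5 (mod 11).
    Then x = 2 + 5·5 = 27, valid modulo lcm(5, 11) = 55: x ≡ 27 (mod 55).
  Combine with x ≡ 8 (mod 17); new modulus lcm = 935.
    Write x = 27 + 55·t and substitute into x ≡ 8 (mod 17): 55·t ≡ 8 − 27 = -19 (mod 17).
    Reduce coefficients mod 17: 4·t ≡ 15 (mod 17).
    The inverse of 4 mod 17 is 13 (since 4·13 = 52 = 3·17 + 1), so t ≡ 13·15 = 195 ≡ 8 (mod 17).
    Then x = 27 + 55·8 = 467, valid modulo lcm(55, 17) = 935: x ≡ 467 (mod 935).
  Combine with x ≡ 7 (mod 9); new modulus lcm = 8415.
    Write x = 467 + 935·t and substitute into x ≡ 7 (mod 9): 935·t ≡ 7 − 467 = -460 (mod 9).
    Reduce coefficients mod 9: 8·t ≡ 8 (mod 9).
    The inverse of 8 mod 9 is 8 (since 8·8 = 64 = 7·9 + 1), so t ≡ 8·8 = 64 ≡ 1 (mod 9).
    Then x = 467 + 935·1 = 1402, valid modulo lcm(935, 9) = 8415: x ≡ 1402 (mod 8415).
  Combine with x ≡ 5 (mod 16); new modulus lcm = 134640.
    Write x = 1402 + 8415·t and substitute into x ≡ 5 (mod 16): 8415·t ≡ 5 − 1402 = -1397 (mod 16).
    Reduce coefficients mod 16: 15·t ≡ 11 (mod 16).
    The inverse of 15 mod 16 is 15 (since 15·15 = 225 = 14·16 + 1), so t ≡ 15·11 = 165 ≡ 5 (mod 16).
    Then x = 1402 + 8415·5 = 43477, valid modulo lcm(8415, 16) = 134640: x ≡ 43477 (mod 134640).
Verify against each original: 43477 mod 5 = 2, 43477 mod 11 = 5, 43477 mod 17 = 8, 43477 mod 9 = 7, 43477 mod 16 = 5.

x ≡ 43477 (mod 134640).


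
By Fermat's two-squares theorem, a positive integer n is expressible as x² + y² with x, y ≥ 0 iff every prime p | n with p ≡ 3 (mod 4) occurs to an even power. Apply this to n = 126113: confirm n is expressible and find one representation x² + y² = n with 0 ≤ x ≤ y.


Step 1: Factor n = 126113 = 13 · 89 · 109.
Step 2: Check the mod-4 condition on each prime factor: 13 ≡ 1 (mod 4), exponent 1; 89 ≡ 1 (mod 4), exponent 1; 109 ≡ 1 (mod 4), exponent 1.
All primes ≡ 3 (mod 4) appear to even exponent (or don't appear), so by the two-squares theorem n IS expressible as a sum of two squares.
Step 3: Build a representation. Here n = 13 · 89 · 109 is a product of primes ≡ 1 (mod 4). Each prime p ≡ 1 (mod 4) is itself a sum of two squares; find a² by testing p − a² for a perfect square:
  13: 13 − 1² = 12, 13 − 2² = 9 = 3² ⇒ 13 = 2² + 3².
  89: 89 − 1² = 88, 89 − 2² = 85, 89 − 3² = 80, 89 − 4² = 73, 89 − 5² = 64 = 8² ⇒ 89 = 5² + 8².
  109: 109 − 1² = 108, 109 − 2² = 105, 109 − 3² = 100 = 10² ⇒ 109 = 3² + 10².
  Combine using the Brahmagupta–Fibonacci identity (a² + b²)(c² + d²) = (ac − bd)² + (ad + bc)² = (ac + bd)² + (ad − bc)²:
  13 · 89 = 1157: from (2² + 3²)(5² + 8²), take (2·5 − 3·8, 2·8 + 3·5) = (10 − 24, 16 + 15) = (-14, 31); dropping signs (only squares matter) gives (14, 31); check 14² + 31² = 196 + 961 = 1157 ✓.
  1157 · 109 = 126113: from (14² + 31²)(3² + 10²), take (14·3 − 31·10, 14·10 + 31·3) = (42 − 310, 140 + 93) = (-268, 233); dropping signs (only squares matter) gives (268, 233); check 268² + 233² = 71824 + 54289 = 126113 ✓.
Step 4: Order so x ≤ y and verify: 233² + 268² = 54289 + 71824 = 126113 = n. ✓

n = 126113 = 233² + 268² (one valid representation with x ≤ y).


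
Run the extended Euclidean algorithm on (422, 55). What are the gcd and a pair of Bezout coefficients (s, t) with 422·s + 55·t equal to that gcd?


Euclidean algorithm on (422, 55) — divide until remainder is 0:
  422 = 7 · 55 + 37
  55 = 1 · 37 + 18
  37 = 2 · 18 + 1
  18 = 18 · 1 + 0
gcd(422, 55) = 1.
Track Bezout coefficients alongside the remainders: start with r₀ = 422 = a·1 + b·0 (s = 1, t = 0) and r₁ = 55 = a·0 + b·1 (s = 0, t = 1); each new remainder r_{k+1} = r_{k-1} − q_k·r_k inherits s_{k+1} = s_{k-1} − q_k·s_k, t_{k+1} = t_{k-1} − q_k·t_k, so r_k = a·s_k + b·t_k at every step:
  q = 7: r = 37, s = 1 − 7·0 = 1, t = 0 − 7·1 = -7  (check: 422·1 + 55·(-7) = 37)
  q = 1: r = 18, s = 0 − 1·1 = -1, t = 1 − 1·(-7) = 8  (check: 422·(-1) + 55·8 = 18)
  q = 2: r = 1, s = 1 − 2·(-1) = 3, t = -7 − 2·8 = -23  (check: 422·3 + 55·(-23) = 1)
The row with r = 1 (the gcd) gives the Bezout coefficients s = 3, t = -23.
Result: 422 · (3) + 55 · (-23) = 1.

gcd(422, 55) = 1; s = 3, t = -23 (check: 422·3 + 55·(-23) = 1).


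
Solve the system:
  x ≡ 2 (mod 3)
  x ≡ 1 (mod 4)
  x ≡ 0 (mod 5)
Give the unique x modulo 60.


Moduli 3, 4, 5 are pairwise coprime; by CRT there is a unique solution modulo M = 3 · 4 · 5 = 60.
Solve pairwise, accumulating the modulus:
  Start with x ≡ 2 (mod 3).
  Combine with x ≡ 1 (mod 4): since gcd(3, 4) = 1, we get a unique residue mod 12.
    Write x = 2 + 3·t and substitute into x ≡ 1 (mod 4): 3·t ≡ 1 − 2 = -1 (mod 4).
    Reduce coefficients mod 4: 3·t ≡ 3 (mod 4).
    The inverse of 3 mod 4 is 3 (since 3·3 = 9 = 2·4 + 1), so t ≡ 3·3 = 9 ≡ 1 (mod 4).
    Then x = 2 + 3·1 = 5, valid modulo lcm(3, 4) = 12: x ≡ 5 (mod 12).
  Combine with x ≡ 0 (mod 5): since gcd(12, 5) = 1, we get a unique residue mod 60.
    Write x = 5 + 12·t and substitute into x ≡ 0 (mod 5): 12·t ≡ 0 − 5 = -5 (mod 5).
    Reduce coefficients mod 5: 2·t ≡ 0 (mod 5).
    The inverse of 2 mod 5 is 3 (since 2·3 = 6 = 1·5 + 1), so t ≡ 3·0 = 0 ≡ 0 (mod 5).
    Then x = 5 + 12·0 = 5, valid modulo lcm(12, 5) = 60: x ≡ 5 (mod 60).
Verify: 5 mod 3 = 2 ✓, 5 mod 4 = 1 ✓, 5 mod 5 = 0 ✓.

x ≡ 5 (mod 60).


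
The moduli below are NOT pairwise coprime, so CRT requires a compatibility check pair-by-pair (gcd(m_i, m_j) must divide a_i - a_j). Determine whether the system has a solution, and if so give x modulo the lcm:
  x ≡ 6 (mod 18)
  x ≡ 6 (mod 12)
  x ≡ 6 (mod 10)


Moduli 18, 12, 10 are not pairwise coprime, so CRT works modulo lcm(m_i) when all pairwise compatibility conditions hold.
Pairwise compatibility: gcd(m_i, m_j) must divide a_i - a_j for every pair.
Merge one congruence at a time:
  Start: x ≡ 6 (mod 18).
  Combine with x ≡ 6 (mod 12): gcd(18, 12) = 6; 6 - 6 = 0, which IS divisible by 6, so compatible.
    Write x = 6 + 18·t and substitute into x ≡ 6 (mod 12): 18·t ≡ 6 − 6 = 0 (mod 12).
    Divide the congruence (and modulus) by g = 6: 3·t ≡ 0 (mod 2).
    Reduce coefficients mod 2: 1·t ≡ 0 (mod 2).
    So t ≡ 0 (mod 2).
    Then x = 6 + 18·0 = 6, valid modulo lcm(18, 12) = 36: x ≡ 6 (mod 36).
  Combine with x ≡ 6 (mod 10): gcd(36, 10) = 2; 6 - 6 = 0, which IS divisible by 2, so compatible.
    Write x = 6 + 36·t and substitute into x ≡ 6 (mod 10): 36·t ≡ 6 − 6 = 0 (mod 10).
    Divide the congruence (and modulus) by g = 2: 18·t ≡ 0 (mod 5).
    Reduce coefficients mod 5: 3·t ≡ 0 (mod 5).
    The inverse of 3 mod 5 is 2 (since 3·2 = 6 = 1·5 + 1), so t ≡ 2·0 = 0 ≡ 0 (mod 5).
    Then x = 6 + 36·0 = 6, valid modulo lcm(36, 10) = 180: x ≡ 6 (mod 180).
Verify: 6 mod 18 = 6, 6 mod 12 = 6, 6 mod 10 = 6.

x ≡ 6 (mod 180).


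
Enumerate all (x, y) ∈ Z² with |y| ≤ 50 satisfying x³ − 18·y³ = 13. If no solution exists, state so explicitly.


The equation is x³ - 18y³ = 13. For fixed y, x³ = 18·y³ + 13, so a solution requires the RHS to be a perfect cube.
Strategy: iterate y from -50 to 50, compute RHS = 18·y³ + 13, and check whether it is a (positive or negative) perfect cube.
Check small values of y:
  y = 0: RHS = 13 is not a perfect cube.
  y = 1: RHS = 31 is not a perfect cube.
  y = -1: RHS = -5 is not a perfect cube.
  y = 2: RHS = 157 is not a perfect cube.
  y = -2: RHS = -131 is not a perfect cube.
  y = 3: RHS = 499 is not a perfect cube.
  y = -3: RHS = -473 is not a perfect cube.
Continuing the search up to |y| = 50 finds no solutions either.
No (x, y) in the scanned range satisfies the equation.

No integer solutions with |y| ≤ 50.


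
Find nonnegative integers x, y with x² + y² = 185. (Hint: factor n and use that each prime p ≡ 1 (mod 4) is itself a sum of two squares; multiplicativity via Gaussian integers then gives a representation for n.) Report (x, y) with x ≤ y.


Step 1: Factor n = 185 = 5 · 37.
Step 2: Check the mod-4 condition on each prime factor: 5 ≡ 1 (mod 4), exponent 1; 37 ≡ 1 (mod 4), exponent 1.
All primes ≡ 3 (mod 4) appear to even exponent (or don't appear), so by the two-squares theorem n IS expressible as a sum of two squares.
Step 3: Build a representation. Here n = 5 · 37 is a product of primes ≡ 1 (mod 4). Each prime p ≡ 1 (mod 4) is itself a sum of two squares; find a² by testing p − a² for a perfect square:
  5: 5 − 1² = 4 = 2² ⇒ 5 = 1² + 2².
  37: 37 − 1² = 36 = 6² ⇒ 37 = 1² + 6².
  Combine using the Brahmagupta–Fibonacci identity (a² + b²)(c² + d²) = (ac − bd)² + (ad + bc)² = (ac + bd)² + (ad − bc)²:
  5 · 37 = 185: from (1² + 2²)(1² + 6²), take (1·1 − 2·6, 1·6 + 2·1) = (1 − 12, 6 + 2) = (-11, 8); dropping signs (only squares matter) gives (11, 8); check 11² + 8² = 121 + 64 = 185 ✓.
Step 4: Order so x ≤ y and verify: 8² + 11² = 64 + 121 = 185 = n. ✓

n = 185 = 8² + 11² (one valid representation with x ≤ y).


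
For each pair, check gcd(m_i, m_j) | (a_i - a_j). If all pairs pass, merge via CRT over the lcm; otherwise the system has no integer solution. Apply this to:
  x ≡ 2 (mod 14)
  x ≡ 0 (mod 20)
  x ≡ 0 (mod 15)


Moduli 14, 20, 15 are not pairwise coprime, so CRT works modulo lcm(m_i) when all pairwise compatibility conditions hold.
Pairwise compatibility: gcd(m_i, m_j) must divide a_i - a_j for every pair.
Merge one congruence at a time:
  Start: x ≡ 2 (mod 14).
  Combine with x ≡ 0 (mod 20): gcd(14, 20) = 2; 0 - 2 = -2, which IS divisible by 2, so compatible.
    Write x = 2 + 14·t and substitute into x ≡ 0 (mod 20): 14·t ≡ 0 − 2 = -2 (mod 20).
    Divide the congruence (and modulus) by g = 2: 7·t ≡ -1 (mod 10).
    Reduce coefficients mod 10: 7·t ≡ 9 (mod 10).
    The inverse of 7 mod 10 is 3 (since 7·3 = 21 = 2·10 + 1), so t ≡ 3·9 = 27 ≡ 7 (mod 10).
    Then x = 2 + 14·7 = 100, valid modulo lcm(14, 20) = 140: x ≡ 100 (mod 140).
  Combine with x ≡ 0 (mod 15): gcd(140, 15) = 5; 0 - 100 = -100, which IS divisible by 5, so compatible.
    Write x = 100 + 140·t and substitute into x ≡ 0 (mod 15): 140·t ≡ 0 − 100 = -100 (mod 15).
    Divide the congruence (and modulus) by g = 5: 28·t ≡ -20 (mod 3).
    Reduce coefficients mod 3: 1·t ≡ 1 (mod 3).
    So t ≡ 1 (mod 3).
    Then x = 100 + 140·1 = 240, valid modulo lcm(140, 15) = 420: x ≡ 240 (mod 420).
Verify: 240 mod 14 = 2, 240 mod 20 = 0, 240 mod 15 = 0.

x ≡ 240 (mod 420).


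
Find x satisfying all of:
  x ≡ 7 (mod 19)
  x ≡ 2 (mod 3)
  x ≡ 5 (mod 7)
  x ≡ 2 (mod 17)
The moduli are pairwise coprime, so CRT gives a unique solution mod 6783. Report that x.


Product of moduli M = 19 · 3 · 7 · 17 = 6783.
Merge one congruence at a time:
  Start: x ≡ 7 (mod 19).
  Combine with x ≡ 2 (mod 3); new modulus lcm = 57.
    Write x = 7 + 19·t and substitute into x ≡ 2 (mod 3): 19·t ≡ 2 − 7 = -5 (mod 3).
    Reduce coefficients mod 3: 1·t ≡ 1 (mod 3).
    So t ≡ 1 (mod 3).
    Then x = 7 + 19·1 = 26, valid modulo lcm(19, 3) = 57: x ≡ 26 (mod 57).
  Combine with x ≡ 5 (mod 7); new modulus lcm = 399.
    Write x = 26 + 57·t and substitute into x ≡ 5 (mod 7): 57·t ≡ 5 − 26 = -21 (mod 7).
    Reduce coefficients mod 7: 1·t ≡ 0 (mod 7).
    So t ≡ 0 (mod 7).
    Then x = 26 + 57·0 = 26, valid modulo lcm(57, 7) = 399: x ≡ 26 (mod 399).
  Combine with x ≡ 2 (mod 17); new modulus lcm = 6783.
    Write x = 26 + 399·t and substitute into x ≡ 2 (mod 17): 399·t ≡ 2 − 26 = -24 (mod 17).
    Reduce coefficients mod 17: 8·t ≡ 10 (mod 17).
    The inverse of 8 mod 17 is 15 (since 8·15 = 120 = 7·17 + 1), so t ≡ 15·10 = 150 ≡ 14 (mod 17).
    Then x = 26 + 399·14 = 5612, valid modulo lcm(399, 17) = 6783: x ≡ 5612 (mod 6783).
Verify against each original: 5612 mod 19 = 7, 5612 mod 3 = 2, 5612 mod 7 = 5, 5612 mod 17 = 2.

x ≡ 5612 (mod 6783).


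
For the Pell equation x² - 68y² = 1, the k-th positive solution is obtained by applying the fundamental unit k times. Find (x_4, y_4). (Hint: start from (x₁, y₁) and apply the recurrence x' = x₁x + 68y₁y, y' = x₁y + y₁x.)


Step 1: Find the fundamental solution (x₁, y₁) of x² - 68y² = 1.
  Expand √68 as a continued fraction. a₀ = ⌊√68⌋ = 8; iterate m_{k+1} = d_k·a_k − m_k, d_{k+1} = (68 − m_{k+1}²)/d_k, a_{k+1} = ⌊(a₀ + m_{k+1})/d_{k+1}⌋ (starting m₀ = 0, d₀ = 1), with convergents p_k = a_k·p_{k-1} + p_{k-2}, q_k = a_k·q_{k-1} + q_{k-2} (p₋₁ = 1, q₋₁ = 0):
  k = 0: a₀ = 8; p₀/q₀ = 8/1; p₀² − 68·q₀² = 64 − 68 = -4.
  k = 1: m = 8, d = 4, a = ⌊(8 + 8)/4⌋ = 4; p/q = (4·8 + 1)/(4·1 + 0) = 33/4; p² − 68·q² = 1089 − 1088 = 1.
  The first convergent with p² − 68·q² = 1 gives the fundamental solution (x₁, y₁) = (33, 4).
Step 2: Apply the recurrence (x_{n+1}, y_{n+1}) = (x₁x_n + 68y₁y_n, x₁y_n + y₁x_n) repeatedly.
  From (x_1, y_1) = (33, 4): x_2 = 33·33 + 68·4·4 = 2177; y_2 = 33·4 + 4·33 = 264.
  From (x_2, y_2) = (2177, 264): x_3 = 33·2177 + 68·4·264 = 143649; y_3 = 33·264 + 4·2177 = 17420.
  From (x_3, y_3) = (143649, 17420): x_4 = 33·143649 + 68·4·17420 = 9478657; y_4 = 33·17420 + 4·143649 = 1149456.
Step 3: Verify x_4² - 68·y_4² = 89844938523649 - 89844938523648 = 1 (should be 1). ✓

(x_1, y_1) = (33, 4); (x_4, y_4) = (9478657, 1149456).


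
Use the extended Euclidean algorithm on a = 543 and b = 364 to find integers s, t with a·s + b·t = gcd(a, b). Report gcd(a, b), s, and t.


Euclidean algorithm on (543, 364) — divide until remainder is 0:
  543 = 1 · 364 + 179
  364 = 2 · 179 + 6
  179 = 29 · 6 + 5
  6 = 1 · 5 + 1
  5 = 5 · 1 + 0
gcd(543, 364) = 1.
Track Bezout coefficients alongside the remainders: start with r₀ = 543 = a·1 + b·0 (s = 1, t = 0) and r₁ = 364 = a·0 + b·1 (s = 0, t = 1); each new remainder r_{k+1} = r_{k-1} − q_k·r_k inherits s_{k+1} = s_{k-1} − q_k·s_k, t_{k+1} = t_{k-1} − q_k·t_k, so r_k = a·s_k + b·t_k at every step:
  q = 1: r = 179, s = 1 − 1·0 = 1, t = 0 − 1·1 = -1  (check: 543·1 + 364·(-1) = 179)
  q = 2: r = 6, s = 0 − 2·1 = -2, t = 1 − 2·(-1) = 3  (check: 543·(-2) + 364·3 = 6)
  q = 29: r = 5, s = 1 − 29·(-2) = 59, t = -1 − 29·3 = -88  (check: 543·59 + 364·(-88) = 5)
  q = 1: r = 1, s = -2 − 1·59 = -61, t = 3 − 1·(-88) = 91  (check: 543·(-61) + 364·91 = 1)
The row with r = 1 (the gcd) gives the Bezout coefficients s = -61, t = 91.
Result: 543 · (-61) + 364 · (91) = 1.

gcd(543, 364) = 1; s = -61, t = 91 (check: 543·(-61) + 364·91 = 1).


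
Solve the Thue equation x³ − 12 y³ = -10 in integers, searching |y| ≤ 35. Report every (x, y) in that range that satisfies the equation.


The equation is x³ - 12y³ = -10. For fixed y, x³ = 12·y³ − 10, so a solution requires the RHS to be a perfect cube.
Strategy: iterate y from -35 to 35, compute RHS = 12·y³ − 10, and check whether it is a (positive or negative) perfect cube.
Check small values of y:
  y = 0: RHS = -10 is not a perfect cube.
  y = 1: RHS = 2 is not a perfect cube.
  y = -1: RHS = -22 is not a perfect cube.
  y = 2: RHS = 86 is not a perfect cube.
  y = -2: RHS = -106 is not a perfect cube.
  y = 3: RHS = 314 is not a perfect cube.
  y = -3: RHS = -334 is not a perfect cube.
Continuing the search up to |y| = 35 finds no solutions either.
No (x, y) in the scanned range satisfies the equation.

No integer solutions with |y| ≤ 35.


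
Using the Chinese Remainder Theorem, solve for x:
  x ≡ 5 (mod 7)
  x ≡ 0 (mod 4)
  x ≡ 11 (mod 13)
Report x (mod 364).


Moduli 7, 4, 13 are pairwise coprime; by CRT there is a unique solution modulo M = 7 · 4 · 13 = 364.
Solve pairwise, accumulating the modulus:
  Start with x ≡ 5 (mod 7).
  Combine with x ≡ 0 (mod 4): since gcd(7, 4) = 1, we get a unique residue mod 28.
    Write x = 5 + 7·t and substitute into x ≡ 0 (mod 4): 7·t ≡ 0 − 5 = -5 (mod 4).
    Reduce coefficients mod 4: 3·t ≡ 3 (mod 4).
    The inverse of 3 mod 4 is 3 (since 3·3 = 9 = 2·4 + 1), so t ≡ 3·3 = 9 ≡ 1 (mod 4).
    Then x = 5 + 7·1 = 12, valid modulo lcm(7, 4) = 28: x ≡ 12 (mod 28).
  Combine with x ≡ 11 (mod 13): since gcd(28, 13) = 1, we get a unique residue mod 364.
    Write x = 12 + 28·t and substitute into x ≡ 11 (mod 13): 28·t ≡ 11 − 12 = -1 (mod 13).
    Reduce coefficients mod 13: 2·t ≡ 12 (mod 13).
    The inverse of 2 mod 13 is 7 (since 2·7 = 14 = 1·13 + 1), so t ≡ 7·12 = 84 ≡ 6 (mod 13).
    Then x = 12 + 28·6 = 180, valid modulo lcm(28, 13) = 364: x ≡ 180 (mod 364).
Verify: 180 mod 7 = 5 ✓, 180 mod 4 = 0 ✓, 180 mod 13 = 11 ✓.

x ≡ 180 (mod 364).
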